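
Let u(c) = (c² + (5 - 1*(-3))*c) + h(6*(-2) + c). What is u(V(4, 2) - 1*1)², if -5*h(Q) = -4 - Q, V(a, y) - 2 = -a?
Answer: 7396/25 ≈ 295.84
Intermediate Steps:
V(a, y) = 2 - a
h(Q) = ⅘ + Q/5 (h(Q) = -(-4 - Q)/5 = ⅘ + Q/5)
u(c) = -8/5 + c² + 41*c/5 (u(c) = (c² + (5 - 1*(-3))*c) + (⅘ + (6*(-2) + c)/5) = (c² + (5 + 3)*c) + (⅘ + (-12 + c)/5) = (c² + 8*c) + (⅘ + (-12/5 + c/5)) = (c² + 8*c) + (-8/5 + c/5) = -8/5 + c² + 41*c/5)
u(V(4, 2) - 1*1)² = (-8/5 + ((2 - 1*4) - 1*1)² + 41*((2 - 1*4) - 1*1)/5)² = (-8/5 + ((2 - 4) - 1)² + 41*((2 - 4) - 1)/5)² = (-8/5 + (-2 - 1)² + 41*(-2 - 1)/5)² = (-8/5 + (-3)² + (41/5)*(-3))² = (-8/5 + 9 - 123/5)² = (-86/5)² = 7396/25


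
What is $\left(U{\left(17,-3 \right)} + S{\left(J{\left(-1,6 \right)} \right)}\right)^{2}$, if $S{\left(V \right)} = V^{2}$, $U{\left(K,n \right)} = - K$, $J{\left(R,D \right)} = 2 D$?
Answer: $16129$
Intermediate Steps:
$\left(U{\left(17,-3 \right)} + S{\left(J{\left(-1,6 \right)} \right)}\right)^{2} = \left(\left(-1\right) 17 + \left(2 \cdot 6\right)^{2}\right)^{2} = \left(-17 + 12^{2}\right)^{2} = \left(-17 + 144\right)^{2} = 127^{2} = 16129$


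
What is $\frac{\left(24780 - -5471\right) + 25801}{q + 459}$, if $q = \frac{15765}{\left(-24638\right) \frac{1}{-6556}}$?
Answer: $\frac{230168196}{19110697} \approx 12.044$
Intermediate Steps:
$q = \frac{51677670}{12319}$ ($q = \frac{15765}{\left(-24638\right) \left(- \frac{1}{6556}\right)} = \frac{15765}{\frac{12319}{3278}} = 15765 \cdot \frac{3278}{12319} = \frac{51677670}{12319} \approx 4195.0$)
$\frac{\left(24780 - -5471\right) + 25801}{q + 459} = \frac{\left(24780 - -5471\right) + 25801}{\frac{51677670}{12319} + 459} = \frac{\left(24780 + 5471\right) + 25801}{\frac{57332091}{12319}} = \left(30251 + 25801\right) \frac{12319}{57332091} = 56052 \cdot \frac{12319}{57332091} = \frac{230168196}{19110697}$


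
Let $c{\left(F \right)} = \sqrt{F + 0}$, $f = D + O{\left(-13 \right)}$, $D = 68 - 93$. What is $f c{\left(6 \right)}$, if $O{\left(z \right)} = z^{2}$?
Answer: $144 \sqrt{6} \approx 352.73$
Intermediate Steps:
$D = -25$ ($D = 68 - 93 = -25$)
$f = 144$ ($f = -25 + \left(-13\right)^{2} = -25 + 169 = 144$)
$c{\left(F \right)} = \sqrt{F}$
$f c{\left(6 \right)} = 144 \sqrt{6}$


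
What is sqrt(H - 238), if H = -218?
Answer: 2*I*sqrt(114) ≈ 21.354*I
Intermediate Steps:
sqrt(H - 238) = sqrt(-218 - 238) = sqrt(-456) = 2*I*sqrt(114)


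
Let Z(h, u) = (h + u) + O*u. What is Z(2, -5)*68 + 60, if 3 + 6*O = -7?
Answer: 1268/3 ≈ 422.67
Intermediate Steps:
O = -5/3 (O = -½ + (⅙)*(-7) = -½ - 7/6 = -5/3 ≈ -1.6667)
Z(h, u) = h - 2*u/3 (Z(h, u) = (h + u) - 5*u/3 = h - 2*u/3)
Z(2, -5)*68 + 60 = (2 - ⅔*(-5))*68 + 60 = (2 + 10/3)*68 + 60 = (16/3)*68 + 60 = 1088/3 + 60 = 1268/3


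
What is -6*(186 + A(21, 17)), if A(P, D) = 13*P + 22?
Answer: -2886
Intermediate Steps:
A(P, D) = 22 + 13*P
-6*(186 + A(21, 17)) = -6*(186 + (22 + 13*21)) = -6*(186 + (22 + 273)) = -6*(186 + 295) = -6*481 = -2886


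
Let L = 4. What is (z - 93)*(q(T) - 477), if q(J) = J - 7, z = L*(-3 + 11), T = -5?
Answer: 29829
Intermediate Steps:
z = 32 (z = 4*(-3 + 11) = 4*8 = 32)
q(J) = -7 + J
(z - 93)*(q(T) - 477) = (32 - 93)*((-7 - 5) - 477) = -61*(-12 - 477) = -61*(-489) = 29829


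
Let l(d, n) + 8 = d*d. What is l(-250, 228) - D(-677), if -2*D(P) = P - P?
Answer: 62492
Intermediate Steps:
l(d, n) = -8 + d² (l(d, n) = -8 + d*d = -8 + d²)
D(P) = 0 (D(P) = -(P - P)/2 = -½*0 = 0)
l(-250, 228) - D(-677) = (-8 + (-250)²) - 1*0 = (-8 + 62500) + 0 = 62492 + 0 = 62492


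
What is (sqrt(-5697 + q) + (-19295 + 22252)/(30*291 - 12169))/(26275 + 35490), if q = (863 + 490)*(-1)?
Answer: -2957/212409835 + I*sqrt(282)/12353 ≈ -1.3921e-5 + 0.0013594*I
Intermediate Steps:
q = -1353 (q = 1353*(-1) = -1353)
(sqrt(-5697 + q) + (-19295 + 22252)/(30*291 - 12169))/(26275 + 35490) = (sqrt(-5697 - 1353) + (-19295 + 22252)/(30*291 - 12169))/(26275 + 35490) = (sqrt(-7050) + 2957/(8730 - 12169))/61765 = (5*I*sqrt(282) + 2957/(-3439))*(1/61765) = (5*I*sqrt(282) + 2957*(-1/3439))*(1/61765) = (5*I*sqrt(282) - 2957/3439)*(1/61765) = (-2957/3439 + 5*I*sqrt(282))*(1/61765) = -2957/212409835 + I*sqrt(282)/12353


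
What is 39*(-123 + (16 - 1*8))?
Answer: -4485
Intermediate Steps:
39*(-123 + (16 - 1*8)) = 39*(-123 + (16 - 8)) = 39*(-123 + 8) = 39*(-115) = -4485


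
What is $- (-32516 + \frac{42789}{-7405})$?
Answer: $\frac{240823769}{7405} \approx 32522.0$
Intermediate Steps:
$- (-32516 + \frac{42789}{-7405}) = - (-32516 + 42789 \left(- \frac{1}{7405}\right)) = - (-32516 - \frac{42789}{7405}) = \left(-1\right) \left(- \frac{240823769}{7405}\right) = \frac{240823769}{7405}$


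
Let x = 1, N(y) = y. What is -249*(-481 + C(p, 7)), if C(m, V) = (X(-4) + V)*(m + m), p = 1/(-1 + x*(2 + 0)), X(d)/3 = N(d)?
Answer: 122259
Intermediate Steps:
X(d) = 3*d
p = 1 (p = 1/(-1 + 1*(2 + 0)) = 1/(-1 + 1*2) = 1/(-1 + 2) = 1/1 = 1)
C(m, V) = 2*m*(-12 + V) (C(m, V) = (3*(-4) + V)*(m + m) = (-12 + V)*(2*m) = 2*m*(-12 + V))
-249*(-481 + C(p, 7)) = -249*(-481 + 2*1*(-12 + 7)) = -249*(-481 + 2*1*(-5)) = -249*(-481 - 10) = -249*(-491) = 122259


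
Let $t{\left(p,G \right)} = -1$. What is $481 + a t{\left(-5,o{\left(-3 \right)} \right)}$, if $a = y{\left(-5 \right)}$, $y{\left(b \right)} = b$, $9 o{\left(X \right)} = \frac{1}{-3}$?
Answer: $486$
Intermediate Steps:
$o{\left(X \right)} = - \frac{1}{27}$ ($o{\left(X \right)} = \frac{1}{9 \left(-3\right)} = \frac{1}{9} \left(- \frac{1}{3}\right) = - \frac{1}{27}$)
$a = -5$
$481 + a t{\left(-5,o{\left(-3 \right)} \right)} = 481 - -5 = 481 + 5 = 486$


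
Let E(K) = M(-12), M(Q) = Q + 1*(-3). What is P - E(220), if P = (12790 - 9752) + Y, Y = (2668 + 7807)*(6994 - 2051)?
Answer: 51780978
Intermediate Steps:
M(Q) = -3 + Q (M(Q) = Q - 3 = -3 + Q)
Y = 51777925 (Y = 10475*4943 = 51777925)
E(K) = -15 (E(K) = -3 - 12 = -15)
P = 51780963 (P = (12790 - 9752) + 51777925 = 3038 + 51777925 = 51780963)
P - E(220) = 51780963 - 1*(-15) = 51780963 + 15 = 51780978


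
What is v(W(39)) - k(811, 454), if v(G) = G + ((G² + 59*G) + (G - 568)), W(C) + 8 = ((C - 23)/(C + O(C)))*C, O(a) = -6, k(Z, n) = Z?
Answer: -71939/121 ≈ -594.54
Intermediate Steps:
W(C) = -8 + C*(-23 + C)/(-6 + C) (W(C) = -8 + ((C - 23)/(C - 6))*C = -8 + ((-23 + C)/(-6 + C))*C = -8 + C*(-23 + C)/(-6 + C))
v(G) = -568 + G² + 61*G (v(G) = G + ((G² + 59*G) + (-568 + G)) = G + (-568 + G² + 60*G) = -568 + G² + 61*G)
v(W(39)) - k(811, 454) = (-568 + ((48 + 39² - 31*39)/(-6 + 39))² + 61*((48 + 39² - 31*39)/(-6 + 39))) - 1*811 = (-568 + ((48 + 1521 - 1209)/33)² + 61*((48 + 1521 - 1209)/33)) - 811 = (-568 + ((1/33)*360)² + 61*((1/33)*360)) - 811 = (-568 + (120/11)² + 61*(120/11)) - 811 = (-568 + 14400/121 + 7320/11) - 811 = 26192/121 - 811 = -71939/121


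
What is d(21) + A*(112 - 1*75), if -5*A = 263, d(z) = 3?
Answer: -9716/5 ≈ -1943.2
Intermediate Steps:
A = -263/5 (A = -⅕*263 = -263/5 ≈ -52.600)
d(21) + A*(112 - 1*75) = 3 - 263*(112 - 1*75)/5 = 3 - 263*(112 - 75)/5 = 3 - 263/5*37 = 3 - 9731/5 = -9716/5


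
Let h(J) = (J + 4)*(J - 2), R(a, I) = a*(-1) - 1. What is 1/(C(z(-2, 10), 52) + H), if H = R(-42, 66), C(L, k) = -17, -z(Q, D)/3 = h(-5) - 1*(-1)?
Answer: 1/24 ≈ 0.041667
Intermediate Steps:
R(a, I) = -1 - a (R(a, I) = -a - 1 = -1 - a)
h(J) = (-2 + J)*(4 + J) (h(J) = (4 + J)*(-2 + J) = (-2 + J)*(4 + J))
z(Q, D) = -24 (z(Q, D) = -3*((-8 + (-5)² + 2*(-5)) - 1*(-1)) = -3*((-8 + 25 - 10) + 1) = -3*(7 + 1) = -3*8 = -24)
H = 41 (H = -1 - 1*(-42) = -1 + 42 = 41)
1/(C(z(-2, 10), 52) + H) = 1/(-17 + 41) = 1/24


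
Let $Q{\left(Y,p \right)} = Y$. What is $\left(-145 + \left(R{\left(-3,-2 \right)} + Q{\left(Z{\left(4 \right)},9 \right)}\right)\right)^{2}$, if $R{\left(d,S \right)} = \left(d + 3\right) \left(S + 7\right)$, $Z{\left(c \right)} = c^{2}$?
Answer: $16641$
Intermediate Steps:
$R{\left(d,S \right)} = \left(3 + d\right) \left(7 + S\right)$
$\left(-145 + \left(R{\left(-3,-2 \right)} + Q{\left(Z{\left(4 \right)},9 \right)}\right)\right)^{2} = \left(-145 + \left(\left(21 + 3 \left(-2\right) + 7 \left(-3\right) - -6\right) + 4^{2}\right)\right)^{2} = \left(-145 + \left(\left(21 - 6 - 21 + 6\right) + 16\right)\right)^{2} = \left(-145 + \left(0 + 16\right)\right)^{2} = \left(-145 + 16\right)^{2} = \left(-129\right)^{2} = 16641$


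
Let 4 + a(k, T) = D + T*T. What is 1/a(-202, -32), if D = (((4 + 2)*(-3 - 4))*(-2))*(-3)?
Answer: 1/768 ≈ 0.0013021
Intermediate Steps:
D = -252 (D = ((6*(-7))*(-2))*(-3) = -42*(-2)*(-3) = 84*(-3) = -252)
a(k, T) = -256 + T**2 (a(k, T) = -4 + (-252 + T*T) = -4 + (-252 + T**2) = -256 + T**2)
1/a(-202, -32) = 1/(-256 + (-32)**2) = 1/(-256 + 1024) = 1/768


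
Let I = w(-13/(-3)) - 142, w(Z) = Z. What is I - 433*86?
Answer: -112127/3 ≈ -37376.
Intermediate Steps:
I = -413/3 (I = -13/(-3) - 142 = -13*(-⅓) - 142 = 13/3 - 142 = -413/3 ≈ -137.67)
I - 433*86 = -413/3 - 433*86 = -413/3 - 37238 = -112127/3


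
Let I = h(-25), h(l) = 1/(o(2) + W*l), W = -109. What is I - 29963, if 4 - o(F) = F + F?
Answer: -81649174/2725 ≈ -29963.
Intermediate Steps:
o(F) = 4 - 2*F (o(F) = 4 - (F + F) = 4 - 2*F)
h(l) = -1/(109*l) (h(l) = 1/((4 - 2*2) - 109*l) = 1/((4 - 4) - 109*l) = 1/(0 - 109*l) = 1/(-109*l) = -1/(109*l))
I = 1/2725 (I = -1/109/(-25) = -1/109*(-1/25) = 1/2725 ≈ 0.00036697)
I - 29963 = 1/2725 - 29963 = -81649174/2725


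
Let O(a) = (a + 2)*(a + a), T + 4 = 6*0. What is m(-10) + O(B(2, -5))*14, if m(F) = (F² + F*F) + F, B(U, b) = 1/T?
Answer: 711/4 ≈ 177.75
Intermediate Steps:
T = -4 (T = -4 + 6*0 = -4 + 0 = -4)
B(U, b) = -¼ (B(U, b) = 1/(-4) = -¼)
m(F) = F + 2*F² (m(F) = (F² + F²) + F = 2*F² + F = F + 2*F²)
O(a) = 2*a*(2 + a) (O(a) = (2 + a)*(2*a) = 2*a*(2 + a))
m(-10) + O(B(2, -5))*14 = -10*(1 + 2*(-10)) + (2*(-¼)*(2 - ¼))*14 = -10*(1 - 20) + (2*(-¼)*(7/4))*14 = -10*(-19) - 7/8*14 = 190 - 49/4 = 711/4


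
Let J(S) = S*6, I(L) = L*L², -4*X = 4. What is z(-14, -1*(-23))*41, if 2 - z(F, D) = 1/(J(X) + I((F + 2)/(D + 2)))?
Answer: 8469821/95478 ≈ 88.710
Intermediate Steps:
X = -1 (X = -¼*4 = -1)
I(L) = L³
J(S) = 6*S
z(F, D) = 2 - 1/(-6 + (2 + F)³/(2 + D)³) (z(F, D) = 2 - 1/(6*(-1) + ((F + 2)/(D + 2))³) = 2 - 1/(-6 + ((2 + F)/(2 + D))³) = 2 - 1/(-6 + (2 + F)³/(2 + D)³))
z(-14, -1*(-23))*41 = ((-13*(2 - 1*(-23))³ + 2*(2 - 14)³)/((2 - 14)³ - 6*(2 - 1*(-23))³))*41 = ((-13*(2 + 23)³ + 2*(-12)³)/((-12)³ - 6*(2 + 23)³))*41 = ((-13*25³ + 2*(-1728))/(-1728 - 6*25³))*41 = ((-13*15625 - 3456)/(-1728 - 6*15625))*41 = ((-203125 - 3456)/(-1728 - 93750))*41 = (-206581/(-95478))*41 = -1/95478*(-206581)*41 = (206581/95478)*41 = 8469821/95478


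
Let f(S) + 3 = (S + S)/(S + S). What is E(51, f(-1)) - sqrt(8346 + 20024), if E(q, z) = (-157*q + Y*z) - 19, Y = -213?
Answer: -7600 - sqrt(28370) ≈ -7768.4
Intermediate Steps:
f(S) = -2 (f(S) = -3 + (S + S)/(S + S) = -3 + (2*S)/((2*S)) = -3 + (2*S)*(1/(2*S)) = -3 + 1 = -2)
E(q, z) = -19 - 213*z - 157*q (E(q, z) = (-157*q - 213*z) - 19 = (-213*z - 157*q) - 19 = -19 - 213*z - 157*q)
E(51, f(-1)) - sqrt(8346 + 20024) = (-19 - 213*(-2) - 157*51) - sqrt(8346 + 20024) = (-19 + 426 - 8007) - sqrt(28370) = -7600 - sqrt(28370)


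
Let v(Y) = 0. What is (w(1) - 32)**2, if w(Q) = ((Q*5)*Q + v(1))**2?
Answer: 49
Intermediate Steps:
w(Q) = 25*Q**4 (w(Q) = ((Q*5)*Q + 0)**2 = ((5*Q)*Q + 0)**2 = (5*Q**2 + 0)**2 = (5*Q**2)**2 = 25*Q**4)
(w(1) - 32)**2 = (25*1**4 - 32)**2 = (25*1 - 32)**2 = (25 - 32)**2 = (-7)**2 = 49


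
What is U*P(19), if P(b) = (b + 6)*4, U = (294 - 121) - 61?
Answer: 11200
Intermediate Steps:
U = 112 (U = 173 - 61 = 112)
P(b) = 24 + 4*b (P(b) = (6 + b)*4 = 24 + 4*b)
U*P(19) = 112*(24 + 4*19) = 112*(24 + 76) = 112*100 = 11200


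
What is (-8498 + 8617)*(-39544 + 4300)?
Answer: -4194036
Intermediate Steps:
(-8498 + 8617)*(-39544 + 4300) = 119*(-35244) = -4194036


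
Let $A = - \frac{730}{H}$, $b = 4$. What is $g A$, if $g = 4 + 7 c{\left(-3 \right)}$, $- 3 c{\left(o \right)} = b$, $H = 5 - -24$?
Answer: $\frac{11680}{87} \approx 134.25$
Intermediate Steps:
$H = 29$ ($H = 5 + 24 = 29$)
$c{\left(o \right)} = - \frac{4}{3}$ ($c{\left(o \right)} = \left(- \frac{1}{3}\right) 4 = - \frac{4}{3}$)
$g = - \frac{16}{3}$ ($g = 4 + 7 \left(- \frac{4}{3}\right) = 4 - \frac{28}{3} = - \frac{16}{3} \approx -5.3333$)
$A = - \frac{730}{29} \approx -25.172$
$g A = \left(- \frac{16}{3}\right) \left(- \frac{730}{29}\right) = \frac{11680}{87}$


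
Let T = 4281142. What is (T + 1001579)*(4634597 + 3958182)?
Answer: 45393254071659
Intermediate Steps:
(T + 1001579)*(4634597 + 3958182) = (4281142 + 1001579)*(4634597 + 3958182) = 5282721*8592779 = 45393254071659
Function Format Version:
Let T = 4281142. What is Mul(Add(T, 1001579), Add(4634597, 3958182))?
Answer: 45393254071659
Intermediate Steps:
Mul(Add(T, 1001579), Add(4634597, 3958182)) = Mul(Add(4281142, 1001579), Add(4634597, 3958182)) = Mul(5282721, 8592779) = 45393254071659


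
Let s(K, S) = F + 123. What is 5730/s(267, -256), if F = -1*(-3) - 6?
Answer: 191/4 ≈ 47.750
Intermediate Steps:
F = -3 (F = 3 - 6 = -3)
s(K, S) = 120 (s(K, S) = -3 + 123 = 120)
5730/s(267, -256) = 5730/120 = 5730*(1/120) = 191/4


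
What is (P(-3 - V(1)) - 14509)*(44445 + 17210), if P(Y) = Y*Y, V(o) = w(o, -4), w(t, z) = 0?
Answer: -893997500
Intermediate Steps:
V(o) = 0
P(Y) = Y²
(P(-3 - V(1)) - 14509)*(44445 + 17210) = ((-3 - 1*0)² - 14509)*(44445 + 17210) = ((-3 + 0)² - 14509)*61655 = ((-3)² - 14509)*61655 = (9 - 14509)*61655 = -14500*61655 = -893997500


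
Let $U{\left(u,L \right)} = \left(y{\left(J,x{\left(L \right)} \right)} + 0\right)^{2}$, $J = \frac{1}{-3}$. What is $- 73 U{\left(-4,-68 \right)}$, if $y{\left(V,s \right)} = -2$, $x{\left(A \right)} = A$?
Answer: $-292$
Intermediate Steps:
$J = - \frac{1}{3} \approx -0.33333$
$U{\left(u,L \right)} = 4$ ($U{\left(u,L \right)} = \left(-2 + 0\right)^{2} = \left(-2\right)^{2} = 4$)
$- 73 U{\left(-4,-68 \right)} = \left(-73\right) 4 = -292$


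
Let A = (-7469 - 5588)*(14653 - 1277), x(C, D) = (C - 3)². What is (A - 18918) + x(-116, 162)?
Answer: -174655189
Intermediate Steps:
x(C, D) = (-3 + C)²
A = -174650432 (A = -13057*13376 = -174650432)
(A - 18918) + x(-116, 162) = (-174650432 - 18918) + (-3 - 116)² = -174669350 + (-119)² = -174669350 + 14161 = -174655189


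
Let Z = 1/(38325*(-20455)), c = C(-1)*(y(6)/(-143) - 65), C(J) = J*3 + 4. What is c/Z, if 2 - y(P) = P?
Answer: 7283566796625/143 ≈ 5.0934e+10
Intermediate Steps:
y(P) = 2 - P
C(J) = 4 + 3*J (C(J) = 3*J + 4 = 4 + 3*J)
c = -9291/143 (c = (4 + 3*(-1))*((2 - 1*6)/(-143) - 65) = (4 - 3)*((2 - 6)*(-1/143) - 65) = 1*(-4*(-1/143) - 65) = 1*(4/143 - 65) = 1*(-9291/143) = -9291/143 ≈ -64.972)
Z = -1/783937875 (Z = (1/38325)*(-1/20455) = -1/783937875 ≈ -1.2756e-9)
c/Z = -9291/(143*(-1/783937875)) = -9291/143*(-783937875) = 7283566796625/143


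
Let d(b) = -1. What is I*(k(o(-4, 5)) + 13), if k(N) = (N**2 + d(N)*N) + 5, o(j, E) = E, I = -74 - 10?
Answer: -3192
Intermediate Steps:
I = -84
k(N) = 5 + N**2 - N (k(N) = (N**2 - N) + 5 = 5 + N**2 - N)
I*(k(o(-4, 5)) + 13) = -84*((5 + 5**2 - 1*5) + 13) = -84*((5 + 25 - 5) + 13) = -84*(25 + 13) = -84*38 = -3192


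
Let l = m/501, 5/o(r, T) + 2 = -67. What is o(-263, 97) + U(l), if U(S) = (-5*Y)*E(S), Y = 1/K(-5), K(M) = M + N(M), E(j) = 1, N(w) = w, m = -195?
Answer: 59/138 ≈ 0.42754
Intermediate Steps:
K(M) = 2*M (K(M) = M + M = 2*M)
Y = -1/10 (Y = 1/(2*(-5)) = 1/(-10) = -1/10 ≈ -0.10000)
o(r, T) = -5/69 (o(r, T) = 5/(-2 - 67) = 5/(-69) = 5*(-1/69) = -5/69)
l = -65/167 (l = -195/501 = -195*1/501 = -65/167 ≈ -0.38922)
U(S) = 1/2 (U(S) = -5*(-1/10)*1 = (1/2)*1 = 1/2)
o(-263, 97) + U(l) = -5/69 + 1/2 = 59/138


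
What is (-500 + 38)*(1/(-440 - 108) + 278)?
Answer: -35191233/274 ≈ -1.2844e+5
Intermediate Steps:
(-500 + 38)*(1/(-440 - 108) + 278) = -462*(1/(-548) + 278) = -462*(-1/548 + 278) = -462*152343/548 = -35191233/274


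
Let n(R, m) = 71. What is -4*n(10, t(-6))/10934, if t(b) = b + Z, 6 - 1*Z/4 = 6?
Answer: -2/77 ≈ -0.025974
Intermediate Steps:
Z = 0 (Z = 24 - 4*6 = 24 - 24 = 0)
t(b) = b (t(b) = b + 0 = b)
-4*n(10, t(-6))/10934 = -4*71/10934 = -284*1/10934 = -2/77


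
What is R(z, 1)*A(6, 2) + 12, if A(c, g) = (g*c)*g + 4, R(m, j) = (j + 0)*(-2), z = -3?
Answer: -44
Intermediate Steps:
R(m, j) = -2*j (R(m, j) = j*(-2) = -2*j)
A(c, g) = 4 + c*g**2 (A(c, g) = (c*g)*g + 4 = c*g**2 + 4 = 4 + c*g**2)
R(z, 1)*A(6, 2) + 12 = (-2*1)*(4 + 6*2**2) + 12 = -2*(4 + 6*4) + 12 = -2*(4 + 24) + 12 = -2*28 + 12 = -56 + 12 = -44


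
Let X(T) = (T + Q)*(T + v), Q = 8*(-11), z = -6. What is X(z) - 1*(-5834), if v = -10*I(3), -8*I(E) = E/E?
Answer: 12561/2 ≈ 6280.5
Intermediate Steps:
I(E) = -⅛ (I(E) = -E/(8*E) = -⅛*1 = -⅛)
v = 5/4 (v = -10*(-⅛) = 5/4 ≈ 1.2500)
Q = -88
X(T) = (-88 + T)*(5/4 + T) (X(T) = (T - 88)*(T + 5/4) = (-88 + T)*(5/4 + T))
X(z) - 1*(-5834) = (-110 + (-6)² - 347/4*(-6)) - 1*(-5834) = (-110 + 36 + 1041/2) + 5834 = 893/2 + 5834 = 12561/2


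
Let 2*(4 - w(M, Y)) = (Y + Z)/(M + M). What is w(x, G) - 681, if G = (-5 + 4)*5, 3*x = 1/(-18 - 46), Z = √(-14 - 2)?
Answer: -917 + 192*I ≈ -917.0 + 192.0*I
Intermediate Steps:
Z = 4*I (Z = √(-16) = 4*I ≈ 4.0*I)
x = -1/192 (x = 1/(3*(-18 - 46)) = (⅓)/(-64) = (⅓)*(-1/64) = -1/192 ≈ -0.0052083)
G = -5 (G = -1*5 = -5)
w(M, Y) = 4 - (Y + 4*I)/(4*M) (w(M, Y) = 4 - (Y + 4*I)/(2*(M + M)) = 4 - (Y + 4*I)/(2*(2*M)) = 4 - (Y + 4*I)*1/(2*M)/2 = 4 - (Y + 4*I)/(4*M))
w(x, G) - 681 = (-I + 4*(-1/192) - ¼*(-5))/(-1/192) - 681 = -192*(-I - 1/48 + 5/4) - 681 = -192*(59/48 - I) - 681 = (-236 + 192*I) - 681 = -917 + 192*I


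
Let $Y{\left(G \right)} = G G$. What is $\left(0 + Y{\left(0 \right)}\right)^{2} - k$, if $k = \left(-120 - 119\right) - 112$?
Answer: $351$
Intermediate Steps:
$Y{\left(G \right)} = G^{2}$
$k = -351$ ($k = -239 - 112 = -351$)
$\left(0 + Y{\left(0 \right)}\right)^{2} - k = \left(0 + 0^{2}\right)^{2} - -351 = \left(0 + 0\right)^{2} + 351 = 0^{2} + 351 = 0 + 351 = 351$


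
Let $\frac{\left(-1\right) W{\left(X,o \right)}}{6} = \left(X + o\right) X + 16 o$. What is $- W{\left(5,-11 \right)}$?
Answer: $-1236$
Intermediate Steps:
$W{\left(X,o \right)} = - 96 o - 6 X \left(X + o\right)$ ($W{\left(X,o \right)} = - 6 \left(\left(X + o\right) X + 16 o\right) = - 6 \left(X \left(X + o\right) + 16 o\right) = - 6 \left(16 o + X \left(X + o\right)\right) = - 96 o - 6 X \left(X + o\right)$)
$- W{\left(5,-11 \right)} = - (\left(-96\right) \left(-11\right) - 6 \cdot 5^{2} - 30 \left(-11\right)) = - (1056 - 150 + 330) = \left(-1\right) 1236 = -1236$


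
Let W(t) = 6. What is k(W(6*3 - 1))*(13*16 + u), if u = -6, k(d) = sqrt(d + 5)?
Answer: 202*sqrt(11) ≈ 669.96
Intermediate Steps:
k(d) = sqrt(5 + d)
k(W(6*3 - 1))*(13*16 + u) = sqrt(5 + 6)*(13*16 - 6) = sqrt(11)*(208 - 6) = sqrt(11)*202 = 202*sqrt(11)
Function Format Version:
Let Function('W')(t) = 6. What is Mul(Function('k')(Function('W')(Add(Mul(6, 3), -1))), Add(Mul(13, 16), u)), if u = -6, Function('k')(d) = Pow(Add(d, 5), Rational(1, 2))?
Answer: Mul(202, Pow(11, Rational(1, 2))) ≈ 669.96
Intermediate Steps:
Function('k')(d) = Pow(Add(5, d), Rational(1, 2))
Mul(Function('k')(Function('W')(Add(Mul(6, 3), -1))), Add(Mul(13, 16), u)) = Mul(Pow(Add(5, 6), Rational(1, 2)), Add(Mul(13, 16), -6)) = Mul(Pow(11, Rational(1, 2)), Add(208, -6)) = Mul(Pow(11, Rational(1, 2)), 202) = Mul(202, Pow(11, Rational(1, 2)))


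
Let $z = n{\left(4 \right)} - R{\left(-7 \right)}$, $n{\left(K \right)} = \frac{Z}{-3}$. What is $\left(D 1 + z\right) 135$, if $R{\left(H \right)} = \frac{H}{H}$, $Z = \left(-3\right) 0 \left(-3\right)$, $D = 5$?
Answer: $540$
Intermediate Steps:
$Z = 0$ ($Z = 0 \left(-3\right) = 0$)
$R{\left(H \right)} = 1$
$n{\left(K \right)} = 0$ ($n{\left(K \right)} = \frac{0}{-3} = 0 \left(- \frac{1}{3}\right) = 0$)
$z = -1$ ($z = 0 - 1 = -1$)
$\left(D 1 + z\right) 135 = \left(5 \cdot 1 - 1\right) 135 = \left(5 - 1\right) 135 = 4 \cdot 135 = 540$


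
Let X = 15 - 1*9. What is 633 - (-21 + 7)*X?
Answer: 717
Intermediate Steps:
X = 6 (X = 15 - 9 = 6)
633 - (-21 + 7)*X = 633 - (-21 + 7)*6 = 633 - (-14)*6 = 633 - 1*(-84) = 633 + 84 = 717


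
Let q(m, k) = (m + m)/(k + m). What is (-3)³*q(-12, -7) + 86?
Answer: 986/19 ≈ 51.895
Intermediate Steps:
q(m, k) = 2*m/(k + m) (q(m, k) = (2*m)/(k + m) = 2*m/(k + m))
(-3)³*q(-12, -7) + 86 = (-3)³*(2*(-12)/(-7 - 12)) + 86 = -54*(-12)/(-19) + 86 = -54*(-12)*(-1)/19 + 86 = -27*24/19 + 86 = -648/19 + 86 = 986/19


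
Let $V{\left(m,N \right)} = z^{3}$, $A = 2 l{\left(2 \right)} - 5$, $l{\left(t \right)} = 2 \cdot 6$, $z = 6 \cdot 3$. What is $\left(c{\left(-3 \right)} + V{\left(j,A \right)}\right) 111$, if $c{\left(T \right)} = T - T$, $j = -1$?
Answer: $647352$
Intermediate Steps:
$z = 18$
$l{\left(t \right)} = 12$
$A = 19$ ($A = 2 \cdot 12 - 5 = 24 - 5 = 19$)
$c{\left(T \right)} = 0$
$V{\left(m,N \right)} = 5832$ ($V{\left(m,N \right)} = 18^{3} = 5832$)
$\left(c{\left(-3 \right)} + V{\left(j,A \right)}\right) 111 = \left(0 + 5832\right) 111 = 5832 \cdot 111 = 647352$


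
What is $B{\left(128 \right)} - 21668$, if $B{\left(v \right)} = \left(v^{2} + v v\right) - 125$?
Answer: $10975$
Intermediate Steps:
$B{\left(v \right)} = -125 + 2 v^{2}$ ($B{\left(v \right)} = \left(v^{2} + v^{2}\right) - 125 = 2 v^{2} - 125 = -125 + 2 v^{2}$)
$B{\left(128 \right)} - 21668 = \left(-125 + 2 \cdot 128^{2}\right) - 21668 = \left(-125 + 2 \cdot 16384\right) - 21668 = \left(-125 + 32768\right) - 21668 = 32643 - 21668 = 10975$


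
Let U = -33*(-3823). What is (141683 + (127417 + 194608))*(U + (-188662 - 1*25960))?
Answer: -41021000804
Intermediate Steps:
U = 126159
(141683 + (127417 + 194608))*(U + (-188662 - 1*25960)) = (141683 + (127417 + 194608))*(126159 + (-188662 - 1*25960)) = (141683 + 322025)*(126159 + (-188662 - 25960)) = 463708*(126159 - 214622) = 463708*(-88463) = -41021000804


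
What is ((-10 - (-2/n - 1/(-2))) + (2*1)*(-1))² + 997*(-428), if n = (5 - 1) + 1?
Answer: -42656959/100 ≈ -4.2657e+5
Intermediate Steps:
n = 5 (n = 4 + 1 = 5)
((-10 - (-2/n - 1/(-2))) + (2*1)*(-1))² + 997*(-428) = ((-10 - (-2/5 - 1/(-2))) + (2*1)*(-1))² + 997*(-428) = ((-10 - (-2*⅕ - 1*(-½))) + 2*(-1))² - 426716 = ((-10 - (-⅖ + ½)) - 2)² - 426716 = ((-10 - 1*⅒) - 2)² - 426716 = ((-10 - ⅒) - 2)² - 426716 = (-101/10 - 2)² - 426716 = (-121/10)² - 426716 = 14641/100 - 426716 = -42656959/100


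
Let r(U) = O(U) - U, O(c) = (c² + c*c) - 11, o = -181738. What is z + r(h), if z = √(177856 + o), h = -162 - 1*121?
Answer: 160450 + I*√3882 ≈ 1.6045e+5 + 62.306*I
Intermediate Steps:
O(c) = -11 + 2*c² (O(c) = (c² + c²) - 11 = 2*c² - 11 = -11 + 2*c²)
h = -283 (h = -162 - 121 = -283)
r(U) = -11 - U + 2*U² (r(U) = (-11 + 2*U²) - U = -11 - U + 2*U²)
z = I*√3882 (z = √(177856 - 181738) = √(-3882) = I*√3882 ≈ 62.306*I)
z + r(h) = I*√3882 + (-11 - 1*(-283) + 2*(-283)²) = I*√3882 + (-11 + 283 + 2*80089) = I*√3882 + (-11 + 283 + 160178) = I*√3882 + 160450 = 160450 + I*√3882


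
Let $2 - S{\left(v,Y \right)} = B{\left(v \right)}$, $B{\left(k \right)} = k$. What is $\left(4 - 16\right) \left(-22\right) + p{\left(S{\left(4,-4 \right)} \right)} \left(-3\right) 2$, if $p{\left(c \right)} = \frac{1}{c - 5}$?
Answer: $\frac{1854}{7} \approx 264.86$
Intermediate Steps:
$S{\left(v,Y \right)} = 2 - v$
$p{\left(c \right)} = \frac{1}{-5 + c}$
$\left(4 - 16\right) \left(-22\right) + p{\left(S{\left(4,-4 \right)} \right)} \left(-3\right) 2 = \left(4 - 16\right) \left(-22\right) + \frac{1}{-5 + \left(2 - 4\right)} \left(-3\right) 2 = \left(-12\right) \left(-22\right) + \frac{1}{-5 - 2} \left(-3\right) 2 = 264 + \frac{1}{-7} \left(-3\right) 2 = 264 + \left(- \frac{1}{7}\right) \left(-3\right) 2 = 264 + \frac{3}{7} \cdot 2 = 264 + \frac{6}{7} = \frac{1854}{7}$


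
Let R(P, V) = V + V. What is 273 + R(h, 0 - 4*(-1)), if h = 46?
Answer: 281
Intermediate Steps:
R(P, V) = 2*V
273 + R(h, 0 - 4*(-1)) = 273 + 2*(0 - 4*(-1)) = 273 + 2*(0 + 4) = 273 + 2*4 = 273 + 8 = 281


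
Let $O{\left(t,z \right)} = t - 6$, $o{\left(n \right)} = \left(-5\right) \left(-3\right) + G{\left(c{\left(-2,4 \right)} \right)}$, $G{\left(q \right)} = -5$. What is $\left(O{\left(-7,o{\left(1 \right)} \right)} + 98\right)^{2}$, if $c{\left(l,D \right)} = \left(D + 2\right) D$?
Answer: $7225$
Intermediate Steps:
$c{\left(l,D \right)} = D \left(2 + D\right)$ ($c{\left(l,D \right)} = \left(2 + D\right) D = D \left(2 + D\right)$)
$o{\left(n \right)} = 10$ ($o{\left(n \right)} = \left(-5\right) \left(-3\right) - 5 = 15 - 5 = 10$)
$O{\left(t,z \right)} = -6 + t$ ($O{\left(t,z \right)} = t - 6 = -6 + t$)
$\left(O{\left(-7,o{\left(1 \right)} \right)} + 98\right)^{2} = \left(\left(-6 - 7\right) + 98\right)^{2} = \left(-13 + 98\right)^{2} = 85^{2} = 7225$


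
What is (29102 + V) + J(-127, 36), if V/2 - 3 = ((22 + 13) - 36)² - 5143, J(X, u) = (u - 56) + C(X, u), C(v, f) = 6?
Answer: 18810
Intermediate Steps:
J(X, u) = -50 + u (J(X, u) = (u - 56) + 6 = (-56 + u) + 6 = -50 + u)
V = -10278 (V = 6 + 2*(((22 + 13) - 36)² - 5143) = 6 + 2*((35 - 36)² - 5143) = 6 + 2*((-1)² - 5143) = 6 + 2*(1 - 5143) = 6 + 2*(-5142) = 6 - 10284 = -10278)
(29102 + V) + J(-127, 36) = (29102 - 10278) + (-50 + 36) = 18824 - 14 = 18810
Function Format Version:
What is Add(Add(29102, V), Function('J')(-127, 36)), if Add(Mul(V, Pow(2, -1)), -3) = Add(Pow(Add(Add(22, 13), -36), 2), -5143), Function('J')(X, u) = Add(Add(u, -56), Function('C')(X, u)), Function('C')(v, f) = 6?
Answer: 18810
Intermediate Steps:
Function('J')(X, u) = Add(-50, u) (Function('J')(X, u) = Add(Add(u, -56), 6) = Add(Add(-56, u), 6) = Add(-50, u))
V = -10278 (V = Add(6, Mul(2, Add(Pow(Add(Add(22, 13), -36), 2), -5143))) = Add(6, Mul(2, Add(Pow(Add(35, -36), 2), -5143))) = Add(6, Mul(2, Add(Pow(-1, 2), -5143))) = Add(6, Mul(2, Add(1, -5143))) = Add(6, Mul(2, -5142)) = Add(6, -10284) = -10278)
Add(Add(29102, V), Function('J')(-127, 36)) = Add(Add(29102, -10278), Add(-50, 36)) = Add(18824, -14) = 18810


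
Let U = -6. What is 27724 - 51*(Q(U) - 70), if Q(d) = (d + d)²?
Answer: 23950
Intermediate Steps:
Q(d) = 4*d² (Q(d) = (2*d)² = 4*d²)
27724 - 51*(Q(U) - 70) = 27724 - 51*(4*(-6)² - 70) = 27724 - 51*(4*36 - 70) = 27724 - 51*(144 - 70) = 27724 - 51*74 = 27724 - 3774 = 23950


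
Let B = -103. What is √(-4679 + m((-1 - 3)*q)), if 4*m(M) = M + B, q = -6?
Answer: I*√18795/2 ≈ 68.547*I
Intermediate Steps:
m(M) = -103/4 + M/4 (m(M) = (M - 103)/4 = (-103 + M)/4 = -103/4 + M/4)
√(-4679 + m((-1 - 3)*q)) = √(-4679 + (-103/4 + ((-1 - 3)*(-6))/4)) = √(-4679 + (-103/4 + (-4*(-6))/4)) = √(-4679 + (-103/4 + (¼)*24)) = √(-4679 + (-103/4 + 6)) = √(-4679 - 79/4) = √(-18795/4) = I*√18795/2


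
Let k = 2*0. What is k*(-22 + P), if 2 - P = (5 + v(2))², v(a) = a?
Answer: 0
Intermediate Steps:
P = -47 (P = 2 - (5 + 2)² = 2 - 1*7² = 2 - 1*49 = 2 - 49 = -47)
k = 0
k*(-22 + P) = 0*(-22 - 47) = 0*(-69) = 0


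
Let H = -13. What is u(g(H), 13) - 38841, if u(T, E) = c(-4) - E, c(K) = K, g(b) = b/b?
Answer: -38858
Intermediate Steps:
g(b) = 1
u(T, E) = -4 - E
u(g(H), 13) - 38841 = (-4 - 1*13) - 38841 = (-4 - 13) - 38841 = -17 - 38841 = -38858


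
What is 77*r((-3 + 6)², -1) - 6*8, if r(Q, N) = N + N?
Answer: -202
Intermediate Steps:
r(Q, N) = 2*N
77*r((-3 + 6)², -1) - 6*8 = 77*(2*(-1)) - 6*8 = 77*(-2) - 48 = -154 - 48 = -202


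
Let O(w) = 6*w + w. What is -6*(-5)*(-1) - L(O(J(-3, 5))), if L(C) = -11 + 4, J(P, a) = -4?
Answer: -23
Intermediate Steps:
O(w) = 7*w
L(C) = -7
-6*(-5)*(-1) - L(O(J(-3, 5))) = -6*(-5)*(-1) - 1*(-7) = 30*(-1) + 7 = -30 + 7 = -23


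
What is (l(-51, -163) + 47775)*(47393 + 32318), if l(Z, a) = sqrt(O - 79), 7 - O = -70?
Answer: 3808193025 + 79711*I*sqrt(2) ≈ 3.8082e+9 + 1.1273e+5*I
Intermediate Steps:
O = 77 (O = 7 - 1*(-70) = 7 + 70 = 77)
l(Z, a) = I*sqrt(2) (l(Z, a) = sqrt(77 - 79) = sqrt(-2) = I*sqrt(2))
(l(-51, -163) + 47775)*(47393 + 32318) = (I*sqrt(2) + 47775)*(47393 + 32318) = (47775 + I*sqrt(2))*79711 = 3808193025 + 79711*I*sqrt(2)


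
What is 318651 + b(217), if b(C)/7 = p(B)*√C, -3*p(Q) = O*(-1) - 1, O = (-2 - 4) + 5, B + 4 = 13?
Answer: 318651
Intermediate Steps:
B = 9 (B = -4 + 13 = 9)
O = -1 (O = -6 + 5 = -1)
p(Q) = 0 (p(Q) = -(-1*(-1) - 1)/3 = -(1 - 1)/3 = -⅓*0 = 0)
b(C) = 0 (b(C) = 7*(0*√C) = 7*0 = 0)
318651 + b(217) = 318651 + 0 = 318651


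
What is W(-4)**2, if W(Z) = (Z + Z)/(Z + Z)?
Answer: 1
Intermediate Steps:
W(Z) = 1 (W(Z) = (2*Z)/((2*Z)) = (2*Z)*(1/(2*Z)) = 1)
W(-4)**2 = 1**2 = 1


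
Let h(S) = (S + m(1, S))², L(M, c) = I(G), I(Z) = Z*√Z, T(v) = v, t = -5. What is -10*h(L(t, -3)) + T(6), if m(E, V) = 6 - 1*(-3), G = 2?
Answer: -884 - 360*√2 ≈ -1393.1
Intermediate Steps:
I(Z) = Z^(3/2)
L(M, c) = 2*√2 (L(M, c) = 2^(3/2) = 2*√2)
m(E, V) = 9 (m(E, V) = 6 + 3 = 9)
h(S) = (9 + S)² (h(S) = (S + 9)² = (9 + S)²)
-10*h(L(t, -3)) + T(6) = -10*(9 + 2*√2)² + 6 = 6 - 10*(9 + 2*√2)²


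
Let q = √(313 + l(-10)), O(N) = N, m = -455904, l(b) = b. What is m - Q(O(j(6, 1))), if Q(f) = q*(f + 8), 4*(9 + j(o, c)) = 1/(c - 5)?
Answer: -455904 + 17*√303/16 ≈ -4.5589e+5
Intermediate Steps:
j(o, c) = -9 + 1/(4*(-5 + c)) (j(o, c) = -9 + 1/(4*(c - 5)) = -9 + 1/(4*(-5 + c)))
q = √303 (q = √(313 - 10) = √303 ≈ 17.407)
Q(f) = √303*(8 + f) (Q(f) = √303*(f + 8) = √303*(8 + f))
m - Q(O(j(6, 1))) = -455904 - √303*(8 + (181 - 36*1)/(4*(-5 + 1))) = -455904 - √303*(8 + (¼)*(181 - 36)/(-4)) = -455904 - √303*(8 + (¼)*(-¼)*145) = -455904 - √303*(8 - 145/16) = -455904 - √303*(-17)/16 = -455904 - (-17)*√303/16 = -455904 + 17*√303/16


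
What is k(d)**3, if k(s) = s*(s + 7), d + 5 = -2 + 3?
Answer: -1728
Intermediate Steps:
d = -4 (d = -5 + (-2 + 3) = -5 + 1 = -4)
k(s) = s*(7 + s)
k(d)**3 = (-4*(7 - 4))**3 = (-4*3)**3 = (-12)**3 = -1728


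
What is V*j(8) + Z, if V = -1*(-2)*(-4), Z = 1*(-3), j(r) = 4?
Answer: -35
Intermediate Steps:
Z = -3
V = -8 (V = 2*(-4) = -8)
V*j(8) + Z = -8*4 - 3 = -32 - 3 = -35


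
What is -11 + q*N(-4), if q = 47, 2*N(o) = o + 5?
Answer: 25/2 ≈ 12.500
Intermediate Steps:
N(o) = 5/2 + o/2 (N(o) = (o + 5)/2 = (5 + o)/2 = 5/2 + o/2)
-11 + q*N(-4) = -11 + 47*(5/2 + (1/2)*(-4)) = -11 + 47*(5/2 - 2) = -11 + 47*(1/2) = -11 + 47/2 = 25/2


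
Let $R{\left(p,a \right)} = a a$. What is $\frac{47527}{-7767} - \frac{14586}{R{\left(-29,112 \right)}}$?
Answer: $- \frac{354734075}{48714624} \approx -7.2819$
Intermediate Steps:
$R{\left(p,a \right)} = a^{2}$
$\frac{47527}{-7767} - \frac{14586}{R{\left(-29,112 \right)}} = \frac{47527}{-7767} - \frac{14586}{112^{2}} = 47527 \left(- \frac{1}{7767}\right) - \frac{14586}{12544} = - \frac{47527}{7767} - \frac{7293}{6272} = - \frac{354734075}{48714624}$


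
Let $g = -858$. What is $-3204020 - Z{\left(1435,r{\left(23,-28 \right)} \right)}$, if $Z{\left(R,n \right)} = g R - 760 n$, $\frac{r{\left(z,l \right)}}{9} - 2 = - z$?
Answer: $-2116430$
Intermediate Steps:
$r{\left(z,l \right)} = 18 - 9 z$ ($r{\left(z,l \right)} = 18 + 9 \left(- z\right) = 18 - 9 z$)
$Z{\left(R,n \right)} = - 858 R - 760 n$
$-3204020 - Z{\left(1435,r{\left(23,-28 \right)} \right)} = -3204020 - \left(\left(-858\right) 1435 - 760 \left(18 - 207\right)\right) = -3204020 - \left(-1231230 - 760 \left(18 - 207\right)\right) = -3204020 - \left(-1231230 - -143640\right) = -3204020 - \left(-1231230 + 143640\right) = -3204020 - -1087590 = -3204020 + 1087590 = -2116430$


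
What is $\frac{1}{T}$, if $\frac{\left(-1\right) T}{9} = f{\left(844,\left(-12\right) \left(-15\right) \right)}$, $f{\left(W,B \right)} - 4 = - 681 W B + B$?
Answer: $\frac{1}{931116024} \approx 1.074 \cdot 10^{-9}$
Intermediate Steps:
$f{\left(W,B \right)} = 4 + B - 681 B W$ ($f{\left(W,B \right)} = 4 + \left(- 681 W B + B\right) = 4 - \left(- B + 681 B W\right) = 4 + B - 681 B W$)
$T = 931116024$ ($T = - 9 \left(4 - -180 - 681 \left(\left(-12\right) \left(-15\right)\right) 844\right) = - 9 \left(4 + 180 - 122580 \cdot 844\right) = - 9 \left(4 + 180 - 103457520\right) = \left(-9\right) \left(-103457336\right) = 931116024$)
$\frac{1}{T} = \frac{1}{931116024}$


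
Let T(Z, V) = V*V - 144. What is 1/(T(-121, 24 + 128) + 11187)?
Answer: 1/34147 ≈ 2.9285e-5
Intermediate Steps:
T(Z, V) = -144 + V**2 (T(Z, V) = V**2 - 144 = -144 + V**2)
1/(T(-121, 24 + 128) + 11187) = 1/((-144 + (24 + 128)**2) + 11187) = 1/((-144 + 152**2) + 11187) = 1/((-144 + 23104) + 11187) = 1/(22960 + 11187) = 1/34147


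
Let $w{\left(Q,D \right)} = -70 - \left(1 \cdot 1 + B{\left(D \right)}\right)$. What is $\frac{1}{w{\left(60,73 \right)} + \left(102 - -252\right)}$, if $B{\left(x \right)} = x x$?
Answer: $- \frac{1}{5046} \approx -0.00019818$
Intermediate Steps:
$B{\left(x \right)} = x^{2}$
$w{\left(Q,D \right)} = -71 - D^{2}$ ($w{\left(Q,D \right)} = -70 - \left(1 \cdot 1 + D^{2}\right) = -70 - \left(1 + D^{2}\right) = -71 - D^{2}$)
$\frac{1}{w{\left(60,73 \right)} + \left(102 - -252\right)} = \frac{1}{\left(-71 - 73^{2}\right) + \left(102 - -252\right)} = \frac{1}{\left(-71 - 5329\right) + \left(102 + 252\right)} = \frac{1}{\left(-71 - 5329\right) + 354} = \frac{1}{-5400 + 354} = \frac{1}{-5046} = - \frac{1}{5046}$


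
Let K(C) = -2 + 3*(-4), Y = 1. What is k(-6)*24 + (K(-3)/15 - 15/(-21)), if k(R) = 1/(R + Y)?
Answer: -527/105 ≈ -5.0191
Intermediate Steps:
K(C) = -14 (K(C) = -2 - 12 = -14)
k(R) = 1/(1 + R) (k(R) = 1/(R + 1) = 1/(1 + R))
k(-6)*24 + (K(-3)/15 - 15/(-21)) = 24/(1 - 6) + (-14/15 - 15/(-21)) = 24/(-5) + (-14*1/15 - 15*(-1/21)) = -⅕*24 + (-14/15 + 5/7) = -24/5 - 23/105 = -527/105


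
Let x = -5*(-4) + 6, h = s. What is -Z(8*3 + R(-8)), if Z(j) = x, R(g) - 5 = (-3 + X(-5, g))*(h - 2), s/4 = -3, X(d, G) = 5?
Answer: -26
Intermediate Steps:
s = -12 (s = 4*(-3) = -12)
h = -12
R(g) = -23 (R(g) = 5 + (-3 + 5)*(-12 - 2) = 5 + 2*(-14) = 5 - 28 = -23)
x = 26 (x = 20 + 6 = 26)
Z(j) = 26
-Z(8*3 + R(-8)) = -1*26 = -26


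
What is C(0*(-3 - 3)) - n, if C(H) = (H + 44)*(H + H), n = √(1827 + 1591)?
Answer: -√3418 ≈ -58.464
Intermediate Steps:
n = √3418 ≈ 58.464
C(H) = 2*H*(44 + H) (C(H) = (44 + H)*(2*H) = 2*H*(44 + H))
C(0*(-3 - 3)) - n = 2*(0*(-3 - 3))*(44 + 0*(-3 - 3)) - √3418 = 2*(0*(-6))*(44 + 0*(-6)) - √3418 = 2*0*(44 + 0) - √3418 = 2*0*44 - √3418 = 0 - √3418 = -√3418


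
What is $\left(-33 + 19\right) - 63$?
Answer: $-77$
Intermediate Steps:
$\left(-33 + 19\right) - 63 = -14 - 63 = -77$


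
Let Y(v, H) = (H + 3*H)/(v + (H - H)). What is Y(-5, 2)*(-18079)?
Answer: 144632/5 ≈ 28926.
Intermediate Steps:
Y(v, H) = 4*H/v (Y(v, H) = (4*H)/(v + 0) = (4*H)/v = 4*H/v)
Y(-5, 2)*(-18079) = (4*2/(-5))*(-18079) = (4*2*(-⅕))*(-18079) = -8/5*(-18079) = 144632/5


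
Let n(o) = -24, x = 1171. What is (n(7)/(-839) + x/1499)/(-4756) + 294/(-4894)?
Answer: -881763185167/14636573197052 ≈ -0.060244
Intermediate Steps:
(n(7)/(-839) + x/1499)/(-4756) + 294/(-4894) = (-24/(-839) + 1171/1499)/(-4756) + 294/(-4894) = (-24*(-1/839) + 1171*(1/1499))*(-1/4756) + 294*(-1/4894) = (24/839 + 1171/1499)*(-1/4756) - 147/2447 = (1018445/1257661)*(-1/4756) - 147/2447 = -1018445/5981435716 - 147/2447 = -881763185167/14636573197052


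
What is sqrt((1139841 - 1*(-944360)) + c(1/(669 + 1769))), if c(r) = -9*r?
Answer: sqrt(12388165586702)/2438 ≈ 1443.7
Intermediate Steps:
sqrt((1139841 - 1*(-944360)) + c(1/(669 + 1769))) = sqrt((1139841 - 1*(-944360)) - 9/(669 + 1769)) = sqrt((1139841 + 944360) - 9/2438) = sqrt(2084201 - 9*1/2438) = sqrt(2084201 - 9/2438) = sqrt(5081282029/2438) = sqrt(12388165586702)/2438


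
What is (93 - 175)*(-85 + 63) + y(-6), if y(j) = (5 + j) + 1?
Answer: 1804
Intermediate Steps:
y(j) = 6 + j
(93 - 175)*(-85 + 63) + y(-6) = (93 - 175)*(-85 + 63) + (6 - 6) = -82*(-22) + 0 = 1804 + 0 = 1804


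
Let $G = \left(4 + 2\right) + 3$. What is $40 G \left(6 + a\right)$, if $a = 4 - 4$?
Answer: $2160$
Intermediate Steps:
$a = 0$
$G = 9$ ($G = 6 + 3 = 9$)
$40 G \left(6 + a\right) = 40 \cdot 9 \left(6 + 0\right) = 40 \cdot 9 \cdot 6 = 40 \cdot 54 = 2160$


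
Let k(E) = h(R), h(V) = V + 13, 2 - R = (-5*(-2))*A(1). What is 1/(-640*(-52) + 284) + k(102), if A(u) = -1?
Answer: 839101/33564 ≈ 25.000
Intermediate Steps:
R = 12 (R = 2 - (-5*(-2))*(-1) = 2 - 10*(-1) = 2 - 1*(-10) = 2 + 10 = 12)
h(V) = 13 + V
k(E) = 25 (k(E) = 13 + 12 = 25)
1/(-640*(-52) + 284) + k(102) = 1/(-640*(-52) + 284) + 25 = 1/(33280 + 284) + 25 = 1/33564 + 25 = 839101/33564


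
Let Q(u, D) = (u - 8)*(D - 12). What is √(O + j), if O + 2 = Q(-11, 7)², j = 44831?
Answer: √53854 ≈ 232.06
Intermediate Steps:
Q(u, D) = (-12 + D)*(-8 + u) (Q(u, D) = (-8 + u)*(-12 + D) = (-12 + D)*(-8 + u))
O = 9023 (O = -2 + (96 - 12*(-11) - 8*7 + 7*(-11))² = -2 + (96 + 132 - 56 - 77)² = -2 + 95² = -2 + 9025 = 9023)
√(O + j) = √(9023 + 44831) = √53854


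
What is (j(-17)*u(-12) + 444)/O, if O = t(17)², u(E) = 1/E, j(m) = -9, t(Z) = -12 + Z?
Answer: 1779/100 ≈ 17.790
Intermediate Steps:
O = 25 (O = (-12 + 17)² = 5² = 25)
(j(-17)*u(-12) + 444)/O = (-9/(-12) + 444)/25 = (-9*(-1/12) + 444)*(1/25) = (¾ + 444)*(1/25) = (1779/4)*(1/25) = 1779/100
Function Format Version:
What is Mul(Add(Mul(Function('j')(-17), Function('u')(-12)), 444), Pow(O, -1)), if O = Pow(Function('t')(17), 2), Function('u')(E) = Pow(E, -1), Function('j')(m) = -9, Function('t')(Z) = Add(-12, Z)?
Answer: Rational(1779, 100) ≈ 17.790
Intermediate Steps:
O = 25 (O = Pow(Add(-12, 17), 2) = Pow(5, 2) = 25)
Mul(Add(Mul(Function('j')(-17), Function('u')(-12)), 444), Pow(O, -1)) = Mul(Add(Mul(-9, Pow(-12, -1)), 444), Pow(25, -1)) = Mul(Add(Mul(-9, Rational(-1, 12)), 444), Rational(1, 25)) = Mul(Add(Rational(3, 4), 444), Rational(1, 25)) = Mul(Rational(1779, 4), Rational(1, 25)) = Rational(1779, 100)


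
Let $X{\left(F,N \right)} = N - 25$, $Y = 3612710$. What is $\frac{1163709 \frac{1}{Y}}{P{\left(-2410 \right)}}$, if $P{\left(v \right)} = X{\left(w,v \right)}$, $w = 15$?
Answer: $- \frac{1163709}{8796948850} \approx -0.00013229$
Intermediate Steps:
$X{\left(F,N \right)} = -25 + N$
$P{\left(v \right)} = -25 + v$
$\frac{1163709 \frac{1}{Y}}{P{\left(-2410 \right)}} = \frac{1163709 \cdot \frac{1}{3612710}}{-25 - 2410} = \frac{1163709 \cdot \frac{1}{3612710}}{-2435} = \frac{1163709}{3612710} \left(- \frac{1}{2435}\right) = - \frac{1163709}{8796948850}$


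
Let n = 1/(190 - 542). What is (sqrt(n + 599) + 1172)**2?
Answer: 483712415/352 + 2051*sqrt(94666)/11 ≈ 1.4316e+6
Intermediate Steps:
n = -1/352 (n = 1/(-352) = -1/352 ≈ -0.0028409)
(sqrt(n + 599) + 1172)**2 = (sqrt(-1/352 + 599) + 1172)**2 = (sqrt(210847/352) + 1172)**2 = (7*sqrt(94666)/88 + 1172)**2 = (1172 + 7*sqrt(94666)/88)**2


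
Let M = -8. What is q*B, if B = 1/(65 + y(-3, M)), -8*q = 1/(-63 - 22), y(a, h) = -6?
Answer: 1/40120 ≈ 2.4925e-5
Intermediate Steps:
q = 1/680 (q = -1/(8*(-63 - 22)) = -1/8/(-85) = -1/8*(-1/85) = 1/680 ≈ 0.0014706)
B = 1/59 (B = 1/(65 - 6) = 1/59 ≈ 0.016949)
q*B = (1/680)*(1/59) = 1/40120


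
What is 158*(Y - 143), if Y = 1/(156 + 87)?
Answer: -5490184/243 ≈ -22593.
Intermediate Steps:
Y = 1/243 ≈ 0.0041152
158*(Y - 143) = 158*(1/243 - 143) = 158*(-34748/243) = -5490184/243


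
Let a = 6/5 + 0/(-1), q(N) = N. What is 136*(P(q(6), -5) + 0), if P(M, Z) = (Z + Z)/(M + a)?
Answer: -1700/9 ≈ -188.89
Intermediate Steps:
a = 6/5 (a = 6*(1/5) + 0*(-1) = 6/5 + 0 = 6/5 ≈ 1.2000)
P(M, Z) = 2*Z/(6/5 + M) (P(M, Z) = (Z + Z)/(M + 6/5) = (2*Z)/(6/5 + M) = 2*Z/(6/5 + M))
136*(P(q(6), -5) + 0) = 136*(10*(-5)/(6 + 5*6) + 0) = 136*(10*(-5)/(6 + 30) + 0) = 136*(10*(-5)/36 + 0) = 136*(10*(-5)*(1/36) + 0) = 136*(-25/18 + 0) = 136*(-25/18) = -1700/9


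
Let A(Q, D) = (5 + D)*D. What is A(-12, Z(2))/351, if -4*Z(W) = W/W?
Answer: -19/5616 ≈ -0.0033832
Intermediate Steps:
Z(W) = -¼ (Z(W) = -W/(4*W) = -¼*1 = -¼)
A(Q, D) = D*(5 + D)
A(-12, Z(2))/351 = -(5 - ¼)/4/351 = -¼*19/4*(1/351) = -19/16*1/351 = -19/5616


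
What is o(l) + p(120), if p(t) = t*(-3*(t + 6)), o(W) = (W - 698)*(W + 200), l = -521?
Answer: 345939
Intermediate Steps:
o(W) = (-698 + W)*(200 + W)
p(t) = t*(-18 - 3*t) (p(t) = t*(-3*(6 + t)) = t*(-18 - 3*t))
o(l) + p(120) = (-139600 + (-521)**2 - 498*(-521)) - 3*120*(6 + 120) = (-139600 + 271441 + 259458) - 3*120*126 = 391299 - 45360 = 345939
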